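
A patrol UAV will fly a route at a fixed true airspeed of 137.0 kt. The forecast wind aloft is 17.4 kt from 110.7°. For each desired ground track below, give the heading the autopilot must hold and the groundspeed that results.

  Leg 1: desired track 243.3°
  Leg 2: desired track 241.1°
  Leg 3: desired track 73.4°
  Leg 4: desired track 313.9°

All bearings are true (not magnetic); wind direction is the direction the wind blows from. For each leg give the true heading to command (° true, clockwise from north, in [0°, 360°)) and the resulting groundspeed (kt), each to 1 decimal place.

Leg 1: desired track 243.3°; wind correction -5.4° → command heading 237.9°, groundspeed 148.2 kt
Leg 2: desired track 241.1°; wind correction -5.6° → command heading 235.5°, groundspeed 147.6 kt
Leg 3: desired track 73.4°; wind correction +4.4° → command heading 77.8°, groundspeed 122.8 kt
Leg 4: desired track 313.9°; wind correction +2.9° → command heading 316.8°, groundspeed 152.8 kt

Leg 1: heading=237.9°, groundspeed=148.2 kt
Leg 2: heading=235.5°, groundspeed=147.6 kt
Leg 3: heading=77.8°, groundspeed=122.8 kt
Leg 4: heading=316.8°, groundspeed=152.8 kt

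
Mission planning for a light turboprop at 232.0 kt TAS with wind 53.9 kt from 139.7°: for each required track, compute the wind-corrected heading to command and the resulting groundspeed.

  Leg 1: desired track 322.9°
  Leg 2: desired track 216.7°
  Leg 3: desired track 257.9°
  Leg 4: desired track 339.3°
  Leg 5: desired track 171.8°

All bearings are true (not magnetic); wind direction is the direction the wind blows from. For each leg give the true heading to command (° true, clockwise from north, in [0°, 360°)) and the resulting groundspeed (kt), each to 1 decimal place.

Leg 1: heading=323.6°, groundspeed=285.8 kt
Leg 2: heading=203.6°, groundspeed=213.9 kt
Leg 3: heading=246.1°, groundspeed=252.6 kt
Leg 4: heading=343.8°, groundspeed=282.1 kt
Leg 5: heading=164.7°, groundspeed=184.6 kt

Leg 1: desired track 322.9°; wind correction +0.7° → command heading 323.6°, groundspeed 285.8 kt
Leg 2: desired track 216.7°; wind correction -13.1° → command heading 203.6°, groundspeed 213.9 kt
Leg 3: desired track 257.9°; wind correction -11.8° → command heading 246.1°, groundspeed 252.6 kt
Leg 4: desired track 339.3°; wind correction +4.5° → command heading 343.8°, groundspeed 282.1 kt
Leg 5: desired track 171.8°; wind correction -7.1° → command heading 164.7°, groundspeed 184.6 kt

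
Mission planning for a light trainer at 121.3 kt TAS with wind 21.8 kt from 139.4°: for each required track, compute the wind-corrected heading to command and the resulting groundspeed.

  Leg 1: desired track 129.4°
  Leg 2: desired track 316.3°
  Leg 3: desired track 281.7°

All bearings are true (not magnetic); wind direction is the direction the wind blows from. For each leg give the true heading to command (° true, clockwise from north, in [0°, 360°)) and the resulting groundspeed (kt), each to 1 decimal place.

Leg 1: desired track 129.4°; wind correction +1.8° → command heading 131.2°, groundspeed 99.8 kt
Leg 2: desired track 316.3°; wind correction -0.6° → command heading 315.7°, groundspeed 143.1 kt
Leg 3: desired track 281.7°; wind correction -6.3° → command heading 275.4°, groundspeed 137.8 kt

Leg 1: heading=131.2°, groundspeed=99.8 kt
Leg 2: heading=315.7°, groundspeed=143.1 kt
Leg 3: heading=275.4°, groundspeed=137.8 kt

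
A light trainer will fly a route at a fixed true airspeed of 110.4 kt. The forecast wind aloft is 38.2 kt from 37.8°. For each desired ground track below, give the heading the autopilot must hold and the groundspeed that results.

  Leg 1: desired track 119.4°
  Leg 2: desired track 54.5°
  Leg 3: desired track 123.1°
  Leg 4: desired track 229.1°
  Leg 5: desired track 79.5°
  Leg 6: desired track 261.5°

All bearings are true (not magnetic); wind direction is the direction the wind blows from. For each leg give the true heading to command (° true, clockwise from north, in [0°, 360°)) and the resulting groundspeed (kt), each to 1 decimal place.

Leg 1: heading=99.4°, groundspeed=98.2 kt
Leg 2: heading=48.8°, groundspeed=73.3 kt
Leg 3: heading=102.9°, groundspeed=100.5 kt
Leg 4: heading=233.0°, groundspeed=147.6 kt
Leg 5: heading=66.2°, groundspeed=78.9 kt
Leg 6: heading=275.3°, groundspeed=134.8 kt

Leg 1: desired track 119.4°; wind correction -20.0° → command heading 99.4°, groundspeed 98.2 kt
Leg 2: desired track 54.5°; wind correction -5.7° → command heading 48.8°, groundspeed 73.3 kt
Leg 3: desired track 123.1°; wind correction -20.2° → command heading 102.9°, groundspeed 100.5 kt
Leg 4: desired track 229.1°; wind correction +3.9° → command heading 233.0°, groundspeed 147.6 kt
Leg 5: desired track 79.5°; wind correction -13.3° → command heading 66.2°, groundspeed 78.9 kt
Leg 6: desired track 261.5°; wind correction +13.8° → command heading 275.3°, groundspeed 134.8 kt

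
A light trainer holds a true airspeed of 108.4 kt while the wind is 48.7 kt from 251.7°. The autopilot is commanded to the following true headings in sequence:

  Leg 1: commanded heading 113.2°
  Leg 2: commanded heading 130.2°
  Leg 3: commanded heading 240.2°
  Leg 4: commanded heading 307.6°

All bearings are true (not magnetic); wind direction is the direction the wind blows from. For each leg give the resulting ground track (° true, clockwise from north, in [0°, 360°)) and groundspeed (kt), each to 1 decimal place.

Leg 1: track=100.6°, groundspeed=148.4 kt
Leg 2: track=113.0°, groundspeed=140.1 kt
Leg 3: track=231.1°, groundspeed=61.4 kt
Leg 4: track=334.0°, groundspeed=90.6 kt

Leg 1: heading 113.2°; drift -12.6° → track 100.6°, groundspeed 148.4 kt
Leg 2: heading 130.2°; drift -17.2° → track 113.0°, groundspeed 140.1 kt
Leg 3: heading 240.2°; drift -9.1° → track 231.1°, groundspeed 61.4 kt
Leg 4: heading 307.6°; drift +26.4° → track 334.0°, groundspeed 90.6 kt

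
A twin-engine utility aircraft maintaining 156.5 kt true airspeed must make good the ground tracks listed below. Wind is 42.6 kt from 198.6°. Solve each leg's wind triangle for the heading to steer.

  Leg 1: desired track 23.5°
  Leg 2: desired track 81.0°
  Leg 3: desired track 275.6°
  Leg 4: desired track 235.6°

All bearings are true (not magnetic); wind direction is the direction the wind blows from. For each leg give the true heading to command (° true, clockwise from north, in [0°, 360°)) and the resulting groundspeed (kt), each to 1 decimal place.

Leg 1: heading=24.8°, groundspeed=198.9 kt
Leg 2: heading=95.0°, groundspeed=171.6 kt
Leg 3: heading=260.2°, groundspeed=141.3 kt
Leg 4: heading=226.2°, groundspeed=120.4 kt

Leg 1: desired track 23.5°; wind correction +1.3° → command heading 24.8°, groundspeed 198.9 kt
Leg 2: desired track 81.0°; wind correction +14.0° → command heading 95.0°, groundspeed 171.6 kt
Leg 3: desired track 275.6°; wind correction -15.4° → command heading 260.2°, groundspeed 141.3 kt
Leg 4: desired track 235.6°; wind correction -9.4° → command heading 226.2°, groundspeed 120.4 kt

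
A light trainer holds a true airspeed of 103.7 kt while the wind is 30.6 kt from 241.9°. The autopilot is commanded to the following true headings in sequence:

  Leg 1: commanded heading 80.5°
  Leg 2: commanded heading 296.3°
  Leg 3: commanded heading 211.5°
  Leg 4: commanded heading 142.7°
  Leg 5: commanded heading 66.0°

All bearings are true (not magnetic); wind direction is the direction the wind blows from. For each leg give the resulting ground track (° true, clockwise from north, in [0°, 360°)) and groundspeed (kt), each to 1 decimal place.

Leg 1: heading 80.5°; drift -4.2° → track 76.3°, groundspeed 133.1 kt
Leg 2: heading 296.3°; drift +16.2° → track 312.5°, groundspeed 89.4 kt
Leg 3: heading 211.5°; drift -11.3° → track 200.2°, groundspeed 78.8 kt
Leg 4: heading 142.7°; drift -15.5° → track 127.2°, groundspeed 112.7 kt
Leg 5: heading 66.0°; drift -0.9° → track 65.1°, groundspeed 134.2 kt

Leg 1: track=76.3°, groundspeed=133.1 kt
Leg 2: track=312.5°, groundspeed=89.4 kt
Leg 3: track=200.2°, groundspeed=78.8 kt
Leg 4: track=127.2°, groundspeed=112.7 kt
Leg 5: track=65.1°, groundspeed=134.2 kt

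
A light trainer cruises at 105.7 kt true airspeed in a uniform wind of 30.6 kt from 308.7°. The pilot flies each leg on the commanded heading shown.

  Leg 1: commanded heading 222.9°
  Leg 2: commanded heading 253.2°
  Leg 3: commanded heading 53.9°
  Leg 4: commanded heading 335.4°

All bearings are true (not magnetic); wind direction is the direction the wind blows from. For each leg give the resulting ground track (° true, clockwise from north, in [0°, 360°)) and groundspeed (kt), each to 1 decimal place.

Leg 1: heading 222.9°; drift -16.4° → track 206.5°, groundspeed 107.9 kt
Leg 2: heading 253.2°; drift -15.9° → track 237.3°, groundspeed 91.9 kt
Leg 3: heading 53.9°; drift +14.6° → track 68.5°, groundspeed 117.5 kt
Leg 4: heading 335.4°; drift +10.0° → track 345.4°, groundspeed 79.6 kt

Leg 1: track=206.5°, groundspeed=107.9 kt
Leg 2: track=237.3°, groundspeed=91.9 kt
Leg 3: track=68.5°, groundspeed=117.5 kt
Leg 4: track=345.4°, groundspeed=79.6 kt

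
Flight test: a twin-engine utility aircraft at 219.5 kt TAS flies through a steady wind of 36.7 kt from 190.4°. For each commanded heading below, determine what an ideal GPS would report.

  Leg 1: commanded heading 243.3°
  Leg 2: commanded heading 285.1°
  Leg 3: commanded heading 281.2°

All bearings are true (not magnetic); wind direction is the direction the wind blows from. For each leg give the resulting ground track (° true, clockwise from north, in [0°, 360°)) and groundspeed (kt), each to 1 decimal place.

Leg 1: heading 243.3°; drift +8.4° → track 251.7°, groundspeed 199.5 kt
Leg 2: heading 285.1°; drift +9.3° → track 294.4°, groundspeed 225.5 kt
Leg 3: heading 281.2°; drift +9.5° → track 290.7°, groundspeed 223.1 kt

Leg 1: track=251.7°, groundspeed=199.5 kt
Leg 2: track=294.4°, groundspeed=225.5 kt
Leg 3: track=290.7°, groundspeed=223.1 kt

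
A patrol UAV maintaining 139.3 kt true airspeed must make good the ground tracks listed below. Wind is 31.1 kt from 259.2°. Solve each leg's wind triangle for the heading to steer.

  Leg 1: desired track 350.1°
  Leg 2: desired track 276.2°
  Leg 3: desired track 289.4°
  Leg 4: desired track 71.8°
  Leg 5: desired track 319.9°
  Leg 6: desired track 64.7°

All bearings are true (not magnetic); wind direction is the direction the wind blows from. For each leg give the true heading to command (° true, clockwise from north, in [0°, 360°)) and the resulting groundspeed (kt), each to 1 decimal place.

Leg 1: desired track 350.1°; wind correction -12.9° → command heading 337.2°, groundspeed 136.3 kt
Leg 2: desired track 276.2°; wind correction -3.7° → command heading 272.5°, groundspeed 109.3 kt
Leg 3: desired track 289.4°; wind correction -6.4° → command heading 283.0°, groundspeed 111.5 kt
Leg 4: desired track 71.8°; wind correction -1.6° → command heading 70.2°, groundspeed 170.1 kt
Leg 5: desired track 319.9°; wind correction -11.2° → command heading 308.7°, groundspeed 121.4 kt
Leg 6: desired track 64.7°; wind correction -3.2° → command heading 61.5°, groundspeed 169.2 kt

Leg 1: heading=337.2°, groundspeed=136.3 kt
Leg 2: heading=272.5°, groundspeed=109.3 kt
Leg 3: heading=283.0°, groundspeed=111.5 kt
Leg 4: heading=70.2°, groundspeed=170.1 kt
Leg 5: heading=308.7°, groundspeed=121.4 kt
Leg 6: heading=61.5°, groundspeed=169.2 kt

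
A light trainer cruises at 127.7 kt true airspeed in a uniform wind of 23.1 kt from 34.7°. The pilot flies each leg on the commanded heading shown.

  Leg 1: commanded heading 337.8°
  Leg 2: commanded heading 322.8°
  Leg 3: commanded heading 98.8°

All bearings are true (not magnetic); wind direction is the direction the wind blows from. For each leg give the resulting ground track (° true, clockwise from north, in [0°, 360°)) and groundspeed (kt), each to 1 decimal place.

Leg 1: heading 337.8°; drift -9.5° → track 328.3°, groundspeed 116.7 kt
Leg 2: heading 322.8°; drift -10.3° → track 312.5°, groundspeed 122.5 kt
Leg 3: heading 98.8°; drift +10.0° → track 108.8°, groundspeed 119.4 kt

Leg 1: track=328.3°, groundspeed=116.7 kt
Leg 2: track=312.5°, groundspeed=122.5 kt
Leg 3: track=108.8°, groundspeed=119.4 kt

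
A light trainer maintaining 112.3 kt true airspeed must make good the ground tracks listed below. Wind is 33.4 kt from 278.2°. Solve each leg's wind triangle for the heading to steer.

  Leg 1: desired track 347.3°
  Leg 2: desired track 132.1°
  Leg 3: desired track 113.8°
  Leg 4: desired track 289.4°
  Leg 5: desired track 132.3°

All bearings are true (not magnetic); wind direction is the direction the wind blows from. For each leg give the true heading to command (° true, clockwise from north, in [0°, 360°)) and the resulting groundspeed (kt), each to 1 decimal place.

Leg 1: desired track 347.3°; wind correction -16.1° → command heading 331.2°, groundspeed 96.0 kt
Leg 2: desired track 132.1°; wind correction +9.5° → command heading 141.6°, groundspeed 138.5 kt
Leg 3: desired track 113.8°; wind correction +4.6° → command heading 118.4°, groundspeed 144.1 kt
Leg 4: desired track 289.4°; wind correction -3.3° → command heading 286.1°, groundspeed 79.3 kt
Leg 5: desired track 132.3°; wind correction +9.6° → command heading 141.9°, groundspeed 138.4 kt

Leg 1: heading=331.2°, groundspeed=96.0 kt
Leg 2: heading=141.6°, groundspeed=138.5 kt
Leg 3: heading=118.4°, groundspeed=144.1 kt
Leg 4: heading=286.1°, groundspeed=79.3 kt
Leg 5: heading=141.9°, groundspeed=138.4 kt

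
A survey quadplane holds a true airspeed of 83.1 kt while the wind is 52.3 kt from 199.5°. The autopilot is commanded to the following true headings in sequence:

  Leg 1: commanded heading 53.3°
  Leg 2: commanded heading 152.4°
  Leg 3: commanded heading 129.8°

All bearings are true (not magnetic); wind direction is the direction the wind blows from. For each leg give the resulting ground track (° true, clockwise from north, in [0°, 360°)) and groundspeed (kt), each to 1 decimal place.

Leg 1: heading 53.3°; drift -12.9° → track 40.4°, groundspeed 129.9 kt
Leg 2: heading 152.4°; drift -38.9° → track 113.5°, groundspeed 61.0 kt
Leg 3: heading 129.8°; drift -37.1° → track 92.7°, groundspeed 81.4 kt

Leg 1: track=40.4°, groundspeed=129.9 kt
Leg 2: track=113.5°, groundspeed=61.0 kt
Leg 3: track=92.7°, groundspeed=81.4 kt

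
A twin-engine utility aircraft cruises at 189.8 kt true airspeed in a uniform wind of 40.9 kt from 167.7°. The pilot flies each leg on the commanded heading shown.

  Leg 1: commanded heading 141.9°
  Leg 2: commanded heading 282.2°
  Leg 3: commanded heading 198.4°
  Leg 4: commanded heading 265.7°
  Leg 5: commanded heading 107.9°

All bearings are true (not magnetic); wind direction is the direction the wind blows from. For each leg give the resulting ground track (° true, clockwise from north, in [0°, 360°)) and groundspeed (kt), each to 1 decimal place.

Leg 1: heading 141.9°; drift -6.6° → track 135.3°, groundspeed 154.0 kt
Leg 2: heading 282.2°; drift +10.2° → track 292.4°, groundspeed 210.1 kt
Leg 3: heading 198.4°; drift +7.7° → track 206.1°, groundspeed 156.0 kt
Leg 4: heading 265.7°; drift +11.7° → track 277.4°, groundspeed 199.6 kt
Leg 5: heading 107.9°; drift -11.8° → track 96.1°, groundspeed 172.9 kt

Leg 1: track=135.3°, groundspeed=154.0 kt
Leg 2: track=292.4°, groundspeed=210.1 kt
Leg 3: track=206.1°, groundspeed=156.0 kt
Leg 4: track=277.4°, groundspeed=199.6 kt
Leg 5: track=96.1°, groundspeed=172.9 kt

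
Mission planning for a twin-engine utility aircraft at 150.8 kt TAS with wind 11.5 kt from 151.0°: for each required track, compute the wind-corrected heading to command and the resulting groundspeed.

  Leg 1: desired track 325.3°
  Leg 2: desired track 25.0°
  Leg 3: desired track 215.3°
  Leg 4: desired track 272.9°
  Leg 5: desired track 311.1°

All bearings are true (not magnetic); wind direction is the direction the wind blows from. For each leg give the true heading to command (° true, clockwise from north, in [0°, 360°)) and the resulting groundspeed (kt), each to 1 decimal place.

Leg 1: heading=324.9°, groundspeed=162.2 kt
Leg 2: heading=28.5°, groundspeed=157.3 kt
Leg 3: heading=211.4°, groundspeed=145.5 kt
Leg 4: heading=269.2°, groundspeed=156.6 kt
Leg 5: heading=309.6°, groundspeed=161.6 kt

Leg 1: desired track 325.3°; wind correction -0.4° → command heading 324.9°, groundspeed 162.2 kt
Leg 2: desired track 25.0°; wind correction +3.5° → command heading 28.5°, groundspeed 157.3 kt
Leg 3: desired track 215.3°; wind correction -3.9° → command heading 211.4°, groundspeed 145.5 kt
Leg 4: desired track 272.9°; wind correction -3.7° → command heading 269.2°, groundspeed 156.6 kt
Leg 5: desired track 311.1°; wind correction -1.5° → command heading 309.6°, groundspeed 161.6 kt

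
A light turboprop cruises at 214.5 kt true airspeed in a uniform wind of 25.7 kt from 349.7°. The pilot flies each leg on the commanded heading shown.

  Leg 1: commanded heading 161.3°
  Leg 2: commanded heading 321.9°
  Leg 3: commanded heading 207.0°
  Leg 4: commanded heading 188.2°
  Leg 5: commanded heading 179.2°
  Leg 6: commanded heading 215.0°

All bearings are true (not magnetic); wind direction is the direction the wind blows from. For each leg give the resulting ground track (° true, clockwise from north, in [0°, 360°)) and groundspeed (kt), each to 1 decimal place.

Leg 1: track=162.2°, groundspeed=240.0 kt
Leg 2: track=318.3°, groundspeed=192.1 kt
Leg 3: track=203.2°, groundspeed=235.5 kt
Leg 4: track=186.2°, groundspeed=239.0 kt
Leg 5: track=178.2°, groundspeed=239.9 kt
Leg 6: track=210.5°, groundspeed=233.3 kt

Leg 1: heading 161.3°; drift +0.9° → track 162.2°, groundspeed 240.0 kt
Leg 2: heading 321.9°; drift -3.6° → track 318.3°, groundspeed 192.1 kt
Leg 3: heading 207.0°; drift -3.8° → track 203.2°, groundspeed 235.5 kt
Leg 4: heading 188.2°; drift -2.0° → track 186.2°, groundspeed 239.0 kt
Leg 5: heading 179.2°; drift -1.0° → track 178.2°, groundspeed 239.9 kt
Leg 6: heading 215.0°; drift -4.5° → track 210.5°, groundspeed 233.3 kt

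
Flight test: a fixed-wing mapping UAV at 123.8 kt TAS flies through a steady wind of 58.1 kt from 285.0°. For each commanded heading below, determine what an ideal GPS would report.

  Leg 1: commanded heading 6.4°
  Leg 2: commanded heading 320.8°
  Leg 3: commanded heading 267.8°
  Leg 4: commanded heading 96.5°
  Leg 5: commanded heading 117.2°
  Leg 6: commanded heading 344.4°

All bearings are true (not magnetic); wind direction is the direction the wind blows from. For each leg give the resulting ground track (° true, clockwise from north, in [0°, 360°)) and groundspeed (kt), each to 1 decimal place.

Leg 1: heading 6.4°; drift +26.5° → track 32.9°, groundspeed 128.7 kt
Leg 2: heading 320.8°; drift +23.9° → track 344.7°, groundspeed 83.9 kt
Leg 3: heading 267.8°; drift -14.1° → track 253.7°, groundspeed 70.4 kt
Leg 4: heading 96.5°; drift +2.7° → track 99.2°, groundspeed 181.5 kt
Leg 5: heading 117.2°; drift -3.9° → track 113.3°, groundspeed 181.0 kt
Leg 6: heading 344.4°; drift +28.0° → track 12.4°, groundspeed 106.7 kt

Leg 1: track=32.9°, groundspeed=128.7 kt
Leg 2: track=344.7°, groundspeed=83.9 kt
Leg 3: track=253.7°, groundspeed=70.4 kt
Leg 4: track=99.2°, groundspeed=181.5 kt
Leg 5: track=113.3°, groundspeed=181.0 kt
Leg 6: track=12.4°, groundspeed=106.7 kt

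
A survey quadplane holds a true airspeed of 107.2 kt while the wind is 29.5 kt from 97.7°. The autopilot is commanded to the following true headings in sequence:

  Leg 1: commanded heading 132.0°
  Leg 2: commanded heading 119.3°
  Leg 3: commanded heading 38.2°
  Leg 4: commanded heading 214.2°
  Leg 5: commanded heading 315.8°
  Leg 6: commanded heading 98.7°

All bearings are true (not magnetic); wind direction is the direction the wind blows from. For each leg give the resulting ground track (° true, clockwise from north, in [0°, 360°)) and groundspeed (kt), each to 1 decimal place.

Leg 1: track=143.3°, groundspeed=84.5 kt
Leg 2: track=127.1°, groundspeed=80.5 kt
Leg 3: track=22.8°, groundspeed=95.7 kt
Leg 4: track=226.6°, groundspeed=123.2 kt
Leg 5: track=307.9°, groundspeed=131.7 kt
Leg 6: track=99.1°, groundspeed=77.7 kt

Leg 1: heading 132.0°; drift +11.3° → track 143.3°, groundspeed 84.5 kt
Leg 2: heading 119.3°; drift +7.8° → track 127.1°, groundspeed 80.5 kt
Leg 3: heading 38.2°; drift -15.4° → track 22.8°, groundspeed 95.7 kt
Leg 4: heading 214.2°; drift +12.4° → track 226.6°, groundspeed 123.2 kt
Leg 5: heading 315.8°; drift -7.9° → track 307.9°, groundspeed 131.7 kt
Leg 6: heading 98.7°; drift +0.4° → track 99.1°, groundspeed 77.7 kt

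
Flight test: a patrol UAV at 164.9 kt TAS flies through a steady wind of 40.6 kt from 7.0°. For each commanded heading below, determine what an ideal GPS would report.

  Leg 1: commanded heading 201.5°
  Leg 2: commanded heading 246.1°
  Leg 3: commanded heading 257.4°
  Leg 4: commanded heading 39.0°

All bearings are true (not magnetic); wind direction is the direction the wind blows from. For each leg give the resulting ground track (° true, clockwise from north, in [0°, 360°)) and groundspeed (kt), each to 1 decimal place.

Leg 1: track=198.7°, groundspeed=204.5 kt
Leg 2: track=235.5°, groundspeed=189.0 kt
Leg 3: track=245.3°, groundspeed=182.6 kt
Leg 4: track=48.4°, groundspeed=132.2 kt

Leg 1: heading 201.5°; drift -2.8° → track 198.7°, groundspeed 204.5 kt
Leg 2: heading 246.1°; drift -10.6° → track 235.5°, groundspeed 189.0 kt
Leg 3: heading 257.4°; drift -12.1° → track 245.3°, groundspeed 182.6 kt
Leg 4: heading 39.0°; drift +9.4° → track 48.4°, groundspeed 132.2 kt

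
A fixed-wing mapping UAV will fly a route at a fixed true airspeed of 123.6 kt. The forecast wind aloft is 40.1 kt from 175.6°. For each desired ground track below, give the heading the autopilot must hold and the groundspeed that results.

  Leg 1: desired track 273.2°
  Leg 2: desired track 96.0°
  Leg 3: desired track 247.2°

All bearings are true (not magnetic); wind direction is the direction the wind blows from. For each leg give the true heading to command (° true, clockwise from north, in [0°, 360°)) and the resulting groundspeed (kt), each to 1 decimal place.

Leg 1: heading=254.4°, groundspeed=122.3 kt
Leg 2: heading=114.6°, groundspeed=109.9 kt
Leg 3: heading=229.3°, groundspeed=104.9 kt

Leg 1: desired track 273.2°; wind correction -18.8° → command heading 254.4°, groundspeed 122.3 kt
Leg 2: desired track 96.0°; wind correction +18.6° → command heading 114.6°, groundspeed 109.9 kt
Leg 3: desired track 247.2°; wind correction -17.9° → command heading 229.3°, groundspeed 104.9 kt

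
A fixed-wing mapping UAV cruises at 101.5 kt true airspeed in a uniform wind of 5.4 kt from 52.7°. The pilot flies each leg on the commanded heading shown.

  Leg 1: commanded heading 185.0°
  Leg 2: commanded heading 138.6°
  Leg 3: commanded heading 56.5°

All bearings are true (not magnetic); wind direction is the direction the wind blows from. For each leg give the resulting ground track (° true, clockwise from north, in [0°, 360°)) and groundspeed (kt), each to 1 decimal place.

Leg 1: track=187.2°, groundspeed=105.2 kt
Leg 2: track=141.6°, groundspeed=101.3 kt
Leg 3: track=56.7°, groundspeed=96.1 kt

Leg 1: heading 185.0°; drift +2.2° → track 187.2°, groundspeed 105.2 kt
Leg 2: heading 138.6°; drift +3.0° → track 141.6°, groundspeed 101.3 kt
Leg 3: heading 56.5°; drift +0.2° → track 56.7°, groundspeed 96.1 kt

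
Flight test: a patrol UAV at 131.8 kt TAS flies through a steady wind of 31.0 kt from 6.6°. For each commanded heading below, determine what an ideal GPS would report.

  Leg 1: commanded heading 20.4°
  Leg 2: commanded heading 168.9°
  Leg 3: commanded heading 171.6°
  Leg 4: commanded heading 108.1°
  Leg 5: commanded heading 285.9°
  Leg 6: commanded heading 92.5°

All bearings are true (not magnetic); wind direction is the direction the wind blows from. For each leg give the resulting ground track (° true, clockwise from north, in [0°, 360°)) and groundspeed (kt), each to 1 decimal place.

Leg 1: heading 20.4°; drift +4.2° → track 24.6°, groundspeed 102.0 kt
Leg 2: heading 168.9°; drift +3.3° → track 172.2°, groundspeed 161.6 kt
Leg 3: heading 171.6°; drift +2.8° → track 174.4°, groundspeed 161.9 kt
Leg 4: heading 108.1°; drift +12.4° → track 120.5°, groundspeed 141.3 kt
Leg 5: heading 285.9°; drift -13.6° → track 272.3°, groundspeed 130.4 kt
Leg 6: heading 92.5°; drift +13.4° → track 105.9°, groundspeed 133.2 kt

Leg 1: track=24.6°, groundspeed=102.0 kt
Leg 2: track=172.2°, groundspeed=161.6 kt
Leg 3: track=174.4°, groundspeed=161.9 kt
Leg 4: track=120.5°, groundspeed=141.3 kt
Leg 5: track=272.3°, groundspeed=130.4 kt
Leg 6: track=105.9°, groundspeed=133.2 kt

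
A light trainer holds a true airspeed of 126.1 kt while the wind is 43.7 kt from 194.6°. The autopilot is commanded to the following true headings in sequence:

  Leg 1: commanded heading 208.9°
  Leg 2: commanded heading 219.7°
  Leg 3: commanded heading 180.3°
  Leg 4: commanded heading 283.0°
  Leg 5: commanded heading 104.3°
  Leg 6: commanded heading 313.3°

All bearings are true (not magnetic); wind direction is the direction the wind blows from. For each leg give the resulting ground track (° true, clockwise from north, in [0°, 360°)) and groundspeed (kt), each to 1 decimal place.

Leg 1: heading 208.9°; drift +7.3° → track 216.2°, groundspeed 84.4 kt
Leg 2: heading 219.7°; drift +12.1° → track 231.8°, groundspeed 88.5 kt
Leg 3: heading 180.3°; drift -7.3° → track 173.0°, groundspeed 84.4 kt
Leg 4: heading 283.0°; drift +19.3° → track 302.3°, groundspeed 132.3 kt
Leg 5: heading 104.3°; drift -19.1° → track 85.2°, groundspeed 133.7 kt
Leg 6: heading 313.3°; drift +14.6° → track 327.9°, groundspeed 152.0 kt

Leg 1: track=216.2°, groundspeed=84.4 kt
Leg 2: track=231.8°, groundspeed=88.5 kt
Leg 3: track=173.0°, groundspeed=84.4 kt
Leg 4: track=302.3°, groundspeed=132.3 kt
Leg 5: track=85.2°, groundspeed=133.7 kt
Leg 6: track=327.9°, groundspeed=152.0 kt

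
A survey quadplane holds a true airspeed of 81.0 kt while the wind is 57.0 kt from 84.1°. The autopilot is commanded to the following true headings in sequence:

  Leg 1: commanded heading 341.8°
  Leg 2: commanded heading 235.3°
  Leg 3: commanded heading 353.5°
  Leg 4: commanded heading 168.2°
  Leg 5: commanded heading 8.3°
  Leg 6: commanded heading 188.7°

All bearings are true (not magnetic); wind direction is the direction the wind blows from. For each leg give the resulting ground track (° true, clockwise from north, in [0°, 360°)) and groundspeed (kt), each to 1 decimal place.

Leg 1: heading 341.8°; drift -30.9° → track 310.9°, groundspeed 108.5 kt
Leg 2: heading 235.3°; drift +11.8° → track 247.1°, groundspeed 133.8 kt
Leg 3: heading 353.5°; drift -34.9° → track 318.6°, groundspeed 99.5 kt
Leg 4: heading 168.2°; drift +37.0° → track 205.2°, groundspeed 94.1 kt
Leg 5: heading 8.3°; drift -39.5° → track 328.8°, groundspeed 86.9 kt
Leg 6: heading 188.7°; drift +30.0° → track 218.7°, groundspeed 110.2 kt

Leg 1: track=310.9°, groundspeed=108.5 kt
Leg 2: track=247.1°, groundspeed=133.8 kt
Leg 3: track=318.6°, groundspeed=99.5 kt
Leg 4: track=205.2°, groundspeed=94.1 kt
Leg 5: track=328.8°, groundspeed=86.9 kt
Leg 6: track=218.7°, groundspeed=110.2 kt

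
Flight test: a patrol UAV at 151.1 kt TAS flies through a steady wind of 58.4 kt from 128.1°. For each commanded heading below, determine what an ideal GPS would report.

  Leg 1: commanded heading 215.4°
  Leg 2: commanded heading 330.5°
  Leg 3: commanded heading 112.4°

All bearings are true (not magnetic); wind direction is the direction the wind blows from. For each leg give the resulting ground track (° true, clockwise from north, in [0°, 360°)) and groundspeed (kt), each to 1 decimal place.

Leg 1: heading 215.4°; drift +21.5° → track 236.9°, groundspeed 159.4 kt
Leg 2: heading 330.5°; drift -6.2° → track 324.3°, groundspeed 206.3 kt
Leg 3: heading 112.4°; drift -9.5° → track 102.9°, groundspeed 96.2 kt

Leg 1: track=236.9°, groundspeed=159.4 kt
Leg 2: track=324.3°, groundspeed=206.3 kt
Leg 3: track=102.9°, groundspeed=96.2 kt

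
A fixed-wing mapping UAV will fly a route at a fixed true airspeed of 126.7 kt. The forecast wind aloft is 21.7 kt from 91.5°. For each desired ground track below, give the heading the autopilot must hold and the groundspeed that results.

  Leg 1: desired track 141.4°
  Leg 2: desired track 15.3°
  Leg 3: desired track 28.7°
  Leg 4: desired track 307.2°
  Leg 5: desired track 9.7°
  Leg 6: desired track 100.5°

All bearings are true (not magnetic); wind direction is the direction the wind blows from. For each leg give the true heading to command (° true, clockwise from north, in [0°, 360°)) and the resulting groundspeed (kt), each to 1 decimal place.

Leg 1: heading=133.9°, groundspeed=111.6 kt
Leg 2: heading=24.9°, groundspeed=119.8 kt
Leg 3: heading=37.5°, groundspeed=115.3 kt
Leg 4: heading=312.9°, groundspeed=143.7 kt
Leg 5: heading=19.5°, groundspeed=121.8 kt
Leg 6: heading=99.0°, groundspeed=105.2 kt

Leg 1: desired track 141.4°; wind correction -7.5° → command heading 133.9°, groundspeed 111.6 kt
Leg 2: desired track 15.3°; wind correction +9.6° → command heading 24.9°, groundspeed 119.8 kt
Leg 3: desired track 28.7°; wind correction +8.8° → command heading 37.5°, groundspeed 115.3 kt
Leg 4: desired track 307.2°; wind correction +5.7° → command heading 312.9°, groundspeed 143.7 kt
Leg 5: desired track 9.7°; wind correction +9.8° → command heading 19.5°, groundspeed 121.8 kt
Leg 6: desired track 100.5°; wind correction -1.5° → command heading 99.0°, groundspeed 105.2 kt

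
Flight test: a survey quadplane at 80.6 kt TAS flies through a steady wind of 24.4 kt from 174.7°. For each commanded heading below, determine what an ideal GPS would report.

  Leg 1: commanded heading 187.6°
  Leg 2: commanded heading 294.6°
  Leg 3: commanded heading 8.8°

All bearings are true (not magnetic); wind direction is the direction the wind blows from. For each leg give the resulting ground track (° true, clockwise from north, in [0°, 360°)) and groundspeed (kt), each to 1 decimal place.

Leg 1: heading 187.6°; drift +5.5° → track 193.1°, groundspeed 57.1 kt
Leg 2: heading 294.6°; drift +12.8° → track 307.4°, groundspeed 95.1 kt
Leg 3: heading 8.8°; drift -3.3° → track 5.5°, groundspeed 104.4 kt

Leg 1: track=193.1°, groundspeed=57.1 kt
Leg 2: track=307.4°, groundspeed=95.1 kt
Leg 3: track=5.5°, groundspeed=104.4 kt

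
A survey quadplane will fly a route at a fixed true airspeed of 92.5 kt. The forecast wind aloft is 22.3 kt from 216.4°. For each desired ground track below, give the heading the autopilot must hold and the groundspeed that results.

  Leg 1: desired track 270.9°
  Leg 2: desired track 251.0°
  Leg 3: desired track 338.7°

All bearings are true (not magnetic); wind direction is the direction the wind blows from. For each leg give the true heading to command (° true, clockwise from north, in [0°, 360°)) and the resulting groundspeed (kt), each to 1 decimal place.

Leg 1: heading=259.6°, groundspeed=77.8 kt
Leg 2: heading=243.1°, groundspeed=73.3 kt
Leg 3: heading=326.9°, groundspeed=102.5 kt

Leg 1: desired track 270.9°; wind correction -11.3° → command heading 259.6°, groundspeed 77.8 kt
Leg 2: desired track 251.0°; wind correction -7.9° → command heading 243.1°, groundspeed 73.3 kt
Leg 3: desired track 338.7°; wind correction -11.8° → command heading 326.9°, groundspeed 102.5 kt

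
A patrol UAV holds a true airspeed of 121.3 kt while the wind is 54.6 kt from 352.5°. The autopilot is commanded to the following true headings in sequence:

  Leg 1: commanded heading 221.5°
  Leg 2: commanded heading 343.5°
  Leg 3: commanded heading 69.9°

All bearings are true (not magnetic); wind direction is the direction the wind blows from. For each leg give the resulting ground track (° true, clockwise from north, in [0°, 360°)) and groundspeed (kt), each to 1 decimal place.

Leg 1: track=206.8°, groundspeed=162.4 kt
Leg 2: track=336.3°, groundspeed=67.9 kt
Leg 3: track=95.9°, groundspeed=121.7 kt

Leg 1: heading 221.5°; drift -14.7° → track 206.8°, groundspeed 162.4 kt
Leg 2: heading 343.5°; drift -7.2° → track 336.3°, groundspeed 67.9 kt
Leg 3: heading 69.9°; drift +26.0° → track 95.9°, groundspeed 121.7 kt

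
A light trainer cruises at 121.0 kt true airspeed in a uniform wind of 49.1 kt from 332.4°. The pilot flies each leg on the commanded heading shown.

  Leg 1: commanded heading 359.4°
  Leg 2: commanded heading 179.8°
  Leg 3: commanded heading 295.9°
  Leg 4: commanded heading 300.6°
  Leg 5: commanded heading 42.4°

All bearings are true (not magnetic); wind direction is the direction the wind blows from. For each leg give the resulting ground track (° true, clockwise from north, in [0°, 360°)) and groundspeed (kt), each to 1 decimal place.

Leg 1: track=15.5°, groundspeed=80.4 kt
Leg 2: track=172.0°, groundspeed=166.1 kt
Leg 3: track=276.2°, groundspeed=86.6 kt
Leg 4: track=282.5°, groundspeed=83.4 kt
Leg 5: track=66.3°, groundspeed=114.0 kt

Leg 1: heading 359.4°; drift +16.1° → track 15.5°, groundspeed 80.4 kt
Leg 2: heading 179.8°; drift -7.8° → track 172.0°, groundspeed 166.1 kt
Leg 3: heading 295.9°; drift -19.7° → track 276.2°, groundspeed 86.6 kt
Leg 4: heading 300.6°; drift -18.1° → track 282.5°, groundspeed 83.4 kt
Leg 5: heading 42.4°; drift +23.9° → track 66.3°, groundspeed 114.0 kt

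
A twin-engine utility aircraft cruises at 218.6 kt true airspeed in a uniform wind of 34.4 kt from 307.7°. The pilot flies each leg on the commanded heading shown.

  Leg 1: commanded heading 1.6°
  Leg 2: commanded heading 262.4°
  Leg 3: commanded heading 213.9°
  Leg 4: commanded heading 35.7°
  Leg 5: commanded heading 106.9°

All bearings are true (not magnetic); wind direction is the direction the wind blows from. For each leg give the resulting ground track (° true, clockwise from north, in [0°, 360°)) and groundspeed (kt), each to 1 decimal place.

Leg 1: heading 1.6°; drift +8.0° → track 9.6°, groundspeed 200.3 kt
Leg 2: heading 262.4°; drift -7.2° → track 255.2°, groundspeed 195.9 kt
Leg 3: heading 213.9°; drift -8.8° → track 205.1°, groundspeed 223.5 kt
Leg 4: heading 35.7°; drift +9.0° → track 44.7°, groundspeed 220.1 kt
Leg 5: heading 106.9°; drift +2.8° → track 109.7°, groundspeed 251.1 kt

Leg 1: track=9.6°, groundspeed=200.3 kt
Leg 2: track=255.2°, groundspeed=195.9 kt
Leg 3: track=205.1°, groundspeed=223.5 kt
Leg 4: track=44.7°, groundspeed=220.1 kt
Leg 5: track=109.7°, groundspeed=251.1 kt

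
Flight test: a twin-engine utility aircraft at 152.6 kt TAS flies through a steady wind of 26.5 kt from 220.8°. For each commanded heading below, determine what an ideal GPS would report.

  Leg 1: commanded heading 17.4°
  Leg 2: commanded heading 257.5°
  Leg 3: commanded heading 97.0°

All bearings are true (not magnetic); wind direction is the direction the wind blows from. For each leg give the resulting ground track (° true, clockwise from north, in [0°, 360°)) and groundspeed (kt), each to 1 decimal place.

Leg 1: track=20.8°, groundspeed=177.2 kt
Leg 2: track=264.4°, groundspeed=132.3 kt
Leg 3: track=89.5°, groundspeed=168.8 kt

Leg 1: heading 17.4°; drift +3.4° → track 20.8°, groundspeed 177.2 kt
Leg 2: heading 257.5°; drift +6.9° → track 264.4°, groundspeed 132.3 kt
Leg 3: heading 97.0°; drift -7.5° → track 89.5°, groundspeed 168.8 kt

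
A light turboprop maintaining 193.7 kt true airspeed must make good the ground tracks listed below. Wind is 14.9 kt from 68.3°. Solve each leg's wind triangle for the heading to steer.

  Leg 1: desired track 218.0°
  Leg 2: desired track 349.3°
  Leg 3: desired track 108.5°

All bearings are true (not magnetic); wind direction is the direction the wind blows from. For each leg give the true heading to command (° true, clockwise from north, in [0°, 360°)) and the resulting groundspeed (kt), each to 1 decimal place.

Leg 1: heading=215.8°, groundspeed=206.4 kt
Leg 2: heading=353.6°, groundspeed=190.3 kt
Leg 3: heading=105.7°, groundspeed=182.1 kt

Leg 1: desired track 218.0°; wind correction -2.2° → command heading 215.8°, groundspeed 206.4 kt
Leg 2: desired track 349.3°; wind correction +4.3° → command heading 353.6°, groundspeed 190.3 kt
Leg 3: desired track 108.5°; wind correction -2.8° → command heading 105.7°, groundspeed 182.1 kt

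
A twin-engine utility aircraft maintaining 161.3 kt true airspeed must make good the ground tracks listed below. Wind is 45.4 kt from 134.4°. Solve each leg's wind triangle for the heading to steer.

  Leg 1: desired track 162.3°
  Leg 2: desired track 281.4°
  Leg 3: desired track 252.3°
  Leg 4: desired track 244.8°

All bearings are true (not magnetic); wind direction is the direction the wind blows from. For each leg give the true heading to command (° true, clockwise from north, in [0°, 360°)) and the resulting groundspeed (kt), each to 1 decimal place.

Leg 1: heading=154.7°, groundspeed=119.8 kt
Leg 2: heading=272.6°, groundspeed=197.5 kt
Leg 3: heading=237.9°, groundspeed=177.5 kt
Leg 4: heading=229.5°, groundspeed=171.4 kt

Leg 1: desired track 162.3°; wind correction -7.6° → command heading 154.7°, groundspeed 119.8 kt
Leg 2: desired track 281.4°; wind correction -8.8° → command heading 272.6°, groundspeed 197.5 kt
Leg 3: desired track 252.3°; wind correction -14.4° → command heading 237.9°, groundspeed 177.5 kt
Leg 4: desired track 244.8°; wind correction -15.3° → command heading 229.5°, groundspeed 171.4 kt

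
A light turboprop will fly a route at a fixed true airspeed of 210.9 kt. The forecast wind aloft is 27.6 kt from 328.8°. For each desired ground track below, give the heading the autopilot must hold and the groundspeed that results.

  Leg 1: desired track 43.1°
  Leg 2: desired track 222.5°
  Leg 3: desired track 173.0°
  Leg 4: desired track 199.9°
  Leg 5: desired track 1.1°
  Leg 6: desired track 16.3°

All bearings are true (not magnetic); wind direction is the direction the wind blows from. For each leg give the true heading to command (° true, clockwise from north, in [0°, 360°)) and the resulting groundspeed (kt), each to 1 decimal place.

Leg 1: heading=35.9°, groundspeed=201.8 kt
Leg 2: heading=229.7°, groundspeed=217.0 kt
Leg 3: heading=176.1°, groundspeed=235.8 kt
Leg 4: heading=205.7°, groundspeed=227.1 kt
Leg 5: heading=357.1°, groundspeed=187.1 kt
Leg 6: heading=10.8°, groundspeed=191.3 kt

Leg 1: desired track 43.1°; wind correction -7.2° → command heading 35.9°, groundspeed 201.8 kt
Leg 2: desired track 222.5°; wind correction +7.2° → command heading 229.7°, groundspeed 217.0 kt
Leg 3: desired track 173.0°; wind correction +3.1° → command heading 176.1°, groundspeed 235.8 kt
Leg 4: desired track 199.9°; wind correction +5.8° → command heading 205.7°, groundspeed 227.1 kt
Leg 5: desired track 1.1°; wind correction -4.0° → command heading 357.1°, groundspeed 187.1 kt
Leg 6: desired track 16.3°; wind correction -5.5° → command heading 10.8°, groundspeed 191.3 kt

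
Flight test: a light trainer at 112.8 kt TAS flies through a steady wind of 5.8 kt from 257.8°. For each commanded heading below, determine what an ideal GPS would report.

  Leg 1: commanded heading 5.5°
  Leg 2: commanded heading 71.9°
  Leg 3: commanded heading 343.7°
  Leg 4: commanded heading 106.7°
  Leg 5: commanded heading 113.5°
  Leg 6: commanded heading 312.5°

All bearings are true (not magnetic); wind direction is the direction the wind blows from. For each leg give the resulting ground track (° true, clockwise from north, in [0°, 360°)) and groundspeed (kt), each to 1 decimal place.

Leg 1: track=8.3°, groundspeed=114.7 kt
Leg 2: track=72.2°, groundspeed=118.6 kt
Leg 3: track=346.6°, groundspeed=112.5 kt
Leg 4: track=105.3°, groundspeed=117.9 kt
Leg 5: track=111.9°, groundspeed=117.6 kt
Leg 6: track=315.0°, groundspeed=109.6 kt

Leg 1: heading 5.5°; drift +2.8° → track 8.3°, groundspeed 114.7 kt
Leg 2: heading 71.9°; drift +0.3° → track 72.2°, groundspeed 118.6 kt
Leg 3: heading 343.7°; drift +2.9° → track 346.6°, groundspeed 112.5 kt
Leg 4: heading 106.7°; drift -1.4° → track 105.3°, groundspeed 117.9 kt
Leg 5: heading 113.5°; drift -1.6° → track 111.9°, groundspeed 117.6 kt
Leg 6: heading 312.5°; drift +2.5° → track 315.0°, groundspeed 109.6 kt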